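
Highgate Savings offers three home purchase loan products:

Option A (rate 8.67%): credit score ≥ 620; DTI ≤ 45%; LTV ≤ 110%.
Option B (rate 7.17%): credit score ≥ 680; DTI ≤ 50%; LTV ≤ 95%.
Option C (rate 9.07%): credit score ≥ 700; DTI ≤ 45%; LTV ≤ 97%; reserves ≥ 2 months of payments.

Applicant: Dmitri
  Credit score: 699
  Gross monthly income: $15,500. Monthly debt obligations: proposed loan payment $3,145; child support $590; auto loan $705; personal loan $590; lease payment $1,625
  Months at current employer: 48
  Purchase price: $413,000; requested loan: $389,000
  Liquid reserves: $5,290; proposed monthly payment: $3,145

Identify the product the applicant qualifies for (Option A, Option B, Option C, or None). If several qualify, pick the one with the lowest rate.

Total debts = (3,145 + 590 + 705 + 590 + 1,625) = 6,655; DTI = 6,655/15,500 = 42.9%.
LTV = 389,000/413,000 = 94.2%.
Reserves = 5,290/3,145 = 1.7 months.
Option A: score 699 ≥ 620; DTI 42.9% ≤ 45%; LTV 94.2% ≤ 110% → qualifies.
Option B: score 699 ≥ 680; DTI 42.9% ≤ 50%; LTV 94.2% ≤ 95% → qualifies.
Option C: score 699 < 700; DTI 42.9% ≤ 45%; LTV 94.2% ≤ 97%; reserves 1.7 < 2 mo → does not qualify.
Qualifying: Option A, Option B. Lowest rate is 7.17% → Option B.

Option B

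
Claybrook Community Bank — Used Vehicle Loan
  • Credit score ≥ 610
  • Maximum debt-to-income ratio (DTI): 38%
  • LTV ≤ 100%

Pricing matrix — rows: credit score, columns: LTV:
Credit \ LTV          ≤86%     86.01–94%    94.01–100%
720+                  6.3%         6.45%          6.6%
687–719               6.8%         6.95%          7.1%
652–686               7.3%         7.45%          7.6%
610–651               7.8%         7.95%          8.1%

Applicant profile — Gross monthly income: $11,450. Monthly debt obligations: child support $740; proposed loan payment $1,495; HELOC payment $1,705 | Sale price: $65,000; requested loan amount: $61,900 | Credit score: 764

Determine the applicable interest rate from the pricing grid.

Credit score 764 ≥ 610; Total monthly debts = (740 + 1,495 + 1,705) = 3,940. DTI = 3,940/11,450 = 34.4% ≤ 38%
LTV = 61,900/65,000 = 95.2% ≤ 100%
Row: 764 falls in 720+. Column: 95.2% falls in 94.01–100%. Rate = 6.6%.

6.6%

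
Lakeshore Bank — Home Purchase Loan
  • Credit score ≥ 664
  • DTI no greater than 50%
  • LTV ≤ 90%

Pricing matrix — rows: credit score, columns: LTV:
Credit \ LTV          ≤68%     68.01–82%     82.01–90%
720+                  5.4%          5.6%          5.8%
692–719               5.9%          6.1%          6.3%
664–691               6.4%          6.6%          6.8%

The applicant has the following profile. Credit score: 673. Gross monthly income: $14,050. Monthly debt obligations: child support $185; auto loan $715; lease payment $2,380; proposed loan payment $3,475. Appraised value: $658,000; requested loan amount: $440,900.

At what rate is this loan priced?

6.4%

Credit score 673 ≥ 664; Total monthly debts = (185 + 715 + 2,380 + 3,475) = 6,755. Debt-to-income = 6,755/14,050 = 48.1% — meets 50% limit
LTV: 440,900 ÷ 658,000 = 67%, within 90% cap
Score 673 is in the 664–691 band; LTV 67% is in the ≤68% band → 6.4%.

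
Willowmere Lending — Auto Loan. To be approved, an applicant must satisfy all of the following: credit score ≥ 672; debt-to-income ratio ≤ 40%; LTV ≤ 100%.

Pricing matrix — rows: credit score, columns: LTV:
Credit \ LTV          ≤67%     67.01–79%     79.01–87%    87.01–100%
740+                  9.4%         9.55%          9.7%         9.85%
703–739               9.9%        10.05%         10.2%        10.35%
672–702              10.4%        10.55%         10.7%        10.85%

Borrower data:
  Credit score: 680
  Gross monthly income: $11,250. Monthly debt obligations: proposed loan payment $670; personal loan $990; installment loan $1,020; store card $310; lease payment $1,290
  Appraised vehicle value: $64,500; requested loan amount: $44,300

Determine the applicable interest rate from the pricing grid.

Credit score 680 ≥ 672; Total monthly debts = (670 + 990 + 1,020 + 310 + 1,290) = 4,280. DTI = 4,280/11,250 = 38% ≤ 40%
LTV = 44,300/64,500 = 68.7% ≤ 100%
Row: 680 falls in 672–702. Column: 68.7% falls in 67.01–79%. Rate = 10.55%.

10.55%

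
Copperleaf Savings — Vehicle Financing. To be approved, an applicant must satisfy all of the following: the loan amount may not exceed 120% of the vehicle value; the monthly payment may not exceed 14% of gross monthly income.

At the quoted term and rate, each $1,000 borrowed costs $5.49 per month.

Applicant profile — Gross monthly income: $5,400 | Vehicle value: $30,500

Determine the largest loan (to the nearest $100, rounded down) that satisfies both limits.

$36,600

Payment cap: 14% × $5,400 = $756/month.
At $5.49 per $1,000, that supports 756/5.49 × 1,000 ≈ $137,704 → $137,700.
LTV cap: 120% × $30,500 = $36,600 → $36,600.
Binding constraint: loan-to-value.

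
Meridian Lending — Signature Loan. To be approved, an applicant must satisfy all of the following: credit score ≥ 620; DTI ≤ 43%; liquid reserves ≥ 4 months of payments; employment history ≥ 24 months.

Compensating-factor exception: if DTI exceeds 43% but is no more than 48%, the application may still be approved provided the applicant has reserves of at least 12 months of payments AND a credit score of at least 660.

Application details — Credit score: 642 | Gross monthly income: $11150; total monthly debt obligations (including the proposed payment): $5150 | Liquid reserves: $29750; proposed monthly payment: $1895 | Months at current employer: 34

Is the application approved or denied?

Denied

Credit score 642 ≥ 620 (meets base)
DTI: 5,150 ÷ 11,150 = 46.2%, over the 43% base limit.
Liquid reserves cover 29,750/1,895 = 15.7 months — ≥ 4 required
Employment 34 ≥ 24 months
DTI 46.2% is within the 43%–48% exception band; checking compensating factors.
Reserves 15.7 ≥ 12 months; credit score 642 < 660.
Override conditions not both satisfied; exception does not apply.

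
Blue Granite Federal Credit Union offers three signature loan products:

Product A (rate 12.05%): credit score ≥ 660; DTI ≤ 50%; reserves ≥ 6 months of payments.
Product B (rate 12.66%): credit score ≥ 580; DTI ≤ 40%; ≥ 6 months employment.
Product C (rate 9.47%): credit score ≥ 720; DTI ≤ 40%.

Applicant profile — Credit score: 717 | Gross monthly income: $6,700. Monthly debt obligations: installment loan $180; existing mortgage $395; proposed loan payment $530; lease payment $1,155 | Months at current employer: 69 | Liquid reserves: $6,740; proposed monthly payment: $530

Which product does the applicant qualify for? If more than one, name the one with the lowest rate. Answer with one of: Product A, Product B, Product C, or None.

Product A

Total debts = (180 + 395 + 530 + 1,155) = 2,260; DTI = 2,260/6,700 = 33.7%.
Reserves = 6,740/530 = 12.7 months.
Product A: score 717 ≥ 660; DTI 33.7% ≤ 50%; reserves 12.7 ≥ 6 mo → qualifies.
Product B: score 717 ≥ 580; DTI 33.7% ≤ 40%; employment 69 ≥ 6 mo → qualifies.
Product C: score 717 < 720; DTI 33.7% ≤ 40% → does not qualify.
Qualifying: Product A, Product B. Lowest rate is 12.05% → Product A.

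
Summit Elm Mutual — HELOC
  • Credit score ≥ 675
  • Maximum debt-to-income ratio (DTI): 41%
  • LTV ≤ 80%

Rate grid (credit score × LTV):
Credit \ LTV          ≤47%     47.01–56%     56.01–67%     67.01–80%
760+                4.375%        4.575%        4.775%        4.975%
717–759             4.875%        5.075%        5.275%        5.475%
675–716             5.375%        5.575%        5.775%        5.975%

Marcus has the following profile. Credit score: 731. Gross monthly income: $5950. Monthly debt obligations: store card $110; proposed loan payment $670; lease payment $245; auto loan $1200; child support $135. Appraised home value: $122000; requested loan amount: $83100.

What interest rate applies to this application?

5.475%

Credit score 731 ≥ 675; Total monthly debts = (110 + 670 + 245 + 1,200 + 135) = 2,360. DTI = 2,360/5,950 = 39.7% ≤ 41%
LTV: 83,100 ÷ 122,000 = 68.1%, within 80% cap
Score 731 is in the 717–759 band; LTV 68.1% is in the 67.01–80% band → 5.475%.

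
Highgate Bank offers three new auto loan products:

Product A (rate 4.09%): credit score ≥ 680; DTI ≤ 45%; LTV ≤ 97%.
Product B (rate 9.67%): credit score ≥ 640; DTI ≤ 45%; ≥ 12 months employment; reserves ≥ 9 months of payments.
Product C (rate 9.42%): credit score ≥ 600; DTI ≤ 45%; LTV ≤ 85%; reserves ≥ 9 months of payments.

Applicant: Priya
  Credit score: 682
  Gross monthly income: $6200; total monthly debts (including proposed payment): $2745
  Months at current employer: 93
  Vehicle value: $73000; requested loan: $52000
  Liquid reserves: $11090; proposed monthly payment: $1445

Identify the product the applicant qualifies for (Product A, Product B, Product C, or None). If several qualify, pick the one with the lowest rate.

DTI = 2,745/6,200 = 44.3%.
LTV = 52,000/73,000 = 71.2%.
Reserves = 11,090/1,445 = 7.7 months.
Product A: score 682 ≥ 680; DTI 44.3% ≤ 45%; LTV 71.2% ≤ 97% → qualifies.
Product B: score 682 ≥ 640; DTI 44.3% ≤ 45%; employment 93 ≥ 12 mo; reserves 7.7 < 9 mo → does not qualify.
Product C: score 682 ≥ 600; DTI 44.3% ≤ 45%; LTV 71.2% ≤ 85%; reserves 7.7 < 9 mo → does not qualify.

Product A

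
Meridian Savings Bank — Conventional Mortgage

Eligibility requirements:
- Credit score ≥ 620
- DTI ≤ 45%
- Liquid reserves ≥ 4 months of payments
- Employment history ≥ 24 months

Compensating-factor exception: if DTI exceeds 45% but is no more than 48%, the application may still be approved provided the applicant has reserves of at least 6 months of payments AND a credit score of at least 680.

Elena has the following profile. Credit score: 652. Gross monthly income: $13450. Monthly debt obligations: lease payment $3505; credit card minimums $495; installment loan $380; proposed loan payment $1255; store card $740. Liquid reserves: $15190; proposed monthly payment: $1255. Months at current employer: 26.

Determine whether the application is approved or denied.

Denied

Credit score 652 ≥ 620 (meets base)
Total debts = (3,505 + 495 + 380 + 1,255 + 740) = 6,375. DTI = 6,375/13,450 = 47.4% > 45% — standard DTI limit exceeded.
Reserves: 15,190 ÷ 1,255 = 12.1 months (meets 4-month minimum)
Employment 26 ≥ 24 months
47.4% falls in the override range (45%–48%), so the compensating-factor test applies.
Override check — reserves: 12.1 mo (ok); score: 652 (below 680).
Compensating-factor requirement not fully met.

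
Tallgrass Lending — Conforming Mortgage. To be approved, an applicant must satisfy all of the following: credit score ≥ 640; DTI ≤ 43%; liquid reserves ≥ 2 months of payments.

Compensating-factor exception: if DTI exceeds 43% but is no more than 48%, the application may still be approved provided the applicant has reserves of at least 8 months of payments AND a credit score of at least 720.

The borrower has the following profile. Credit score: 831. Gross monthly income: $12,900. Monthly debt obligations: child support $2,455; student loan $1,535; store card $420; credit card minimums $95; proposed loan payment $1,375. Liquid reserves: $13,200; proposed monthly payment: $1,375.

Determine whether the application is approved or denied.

Credit score 831 ≥ 640 (meets base)
Total debts = (2,455 + 1,535 + 420 + 95 + 1,375) = 5,880. DTI = 5,880/12,900 = 45.6% > 43% — standard DTI limit exceeded.
Reserves = 13,200/1,375 = 9.6 months ≥ 2
DTI 45.6% is within the 43%–48% exception band; checking compensating factors.
Override check — reserves: 9.6 mo (ok); score: 831 (ok).
Both compensating conditions met → exception applies.

Approved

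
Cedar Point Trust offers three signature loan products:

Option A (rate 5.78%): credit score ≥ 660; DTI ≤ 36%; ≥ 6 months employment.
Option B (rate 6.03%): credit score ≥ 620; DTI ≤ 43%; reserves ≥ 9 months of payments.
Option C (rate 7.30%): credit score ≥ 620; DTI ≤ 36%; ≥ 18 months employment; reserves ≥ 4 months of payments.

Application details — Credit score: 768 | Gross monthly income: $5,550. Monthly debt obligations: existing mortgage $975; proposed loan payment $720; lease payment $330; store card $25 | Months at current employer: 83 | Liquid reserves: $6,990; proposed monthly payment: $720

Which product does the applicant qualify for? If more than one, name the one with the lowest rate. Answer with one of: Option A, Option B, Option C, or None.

Option B

Total debts = (975 + 720 + 330 + 25) = 2,050; DTI = 2,050/5,550 = 36.9%.
Reserves = 6,990/720 = 9.7 months.
Option A: score 768 ≥ 660; DTI 36.9% > 36%; employment 83 ≥ 6 mo → does not qualify.
Option B: score 768 ≥ 620; DTI 36.9% ≤ 43%; reserves 9.7 ≥ 9 mo → qualifies.
Option C: score 768 ≥ 620; DTI 36.9% > 36%; employment 83 ≥ 18 mo; reserves 9.7 ≥ 4 mo → does not qualify.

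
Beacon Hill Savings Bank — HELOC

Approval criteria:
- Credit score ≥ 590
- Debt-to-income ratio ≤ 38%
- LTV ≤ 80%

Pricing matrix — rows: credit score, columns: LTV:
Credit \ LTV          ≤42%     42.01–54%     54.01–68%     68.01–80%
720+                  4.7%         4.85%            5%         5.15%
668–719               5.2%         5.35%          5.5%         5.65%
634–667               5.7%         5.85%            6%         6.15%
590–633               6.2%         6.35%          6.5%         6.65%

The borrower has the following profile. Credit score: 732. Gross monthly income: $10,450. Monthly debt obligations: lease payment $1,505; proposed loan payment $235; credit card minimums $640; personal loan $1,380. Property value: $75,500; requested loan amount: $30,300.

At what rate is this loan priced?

Credit score 732 ≥ 590; Total monthly debts = (1,505 + 235 + 640 + 1,380) = 3,760. DTI: 3,760 ÷ 10,450 = 36%, within the 38% cap
LTV: 30,300 ÷ 75,500 = 40.1%, within 80% cap
Score 732 is in the 720+ band; LTV 40.1% is in the ≤42% band → 4.7%.

4.7%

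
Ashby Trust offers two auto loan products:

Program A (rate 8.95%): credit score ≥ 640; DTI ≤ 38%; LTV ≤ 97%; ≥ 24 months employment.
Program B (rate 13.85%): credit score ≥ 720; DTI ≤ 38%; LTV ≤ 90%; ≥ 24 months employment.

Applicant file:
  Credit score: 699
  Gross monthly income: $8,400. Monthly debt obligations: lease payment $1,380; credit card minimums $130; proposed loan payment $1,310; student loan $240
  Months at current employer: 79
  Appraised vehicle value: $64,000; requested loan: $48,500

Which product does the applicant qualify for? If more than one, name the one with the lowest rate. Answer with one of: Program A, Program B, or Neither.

Total debts = (1,380 + 130 + 1,310 + 240) = 3,060; DTI = 3,060/8,400 = 36.4%.
LTV = 48,500/64,000 = 75.8%.
Program A: score 699 ≥ 640; DTI 36.4% ≤ 38%; LTV 75.8% ≤ 97%; employment 79 ≥ 24 mo → qualifies.
Program B: score 699 < 720; DTI 36.4% ≤ 38%; LTV 75.8% ≤ 90%; employment 79 ≥ 24 mo → does not qualify.

Program A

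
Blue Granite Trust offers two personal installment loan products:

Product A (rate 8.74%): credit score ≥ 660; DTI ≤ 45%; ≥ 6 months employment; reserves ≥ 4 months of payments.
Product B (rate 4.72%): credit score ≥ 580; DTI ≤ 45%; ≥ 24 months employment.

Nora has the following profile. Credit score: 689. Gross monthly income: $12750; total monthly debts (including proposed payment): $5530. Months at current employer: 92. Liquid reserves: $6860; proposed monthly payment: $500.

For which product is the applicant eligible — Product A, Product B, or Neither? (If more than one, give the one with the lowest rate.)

Product B

DTI = 5,530/12,750 = 43.4%.
Reserves = 6,860/500 = 13.7 months.
Product A: score 689 ≥ 660; DTI 43.4% ≤ 45%; employment 92 ≥ 6 mo; reserves 13.7 ≥ 4 mo → qualifies.
Product B: score 689 ≥ 580; DTI 43.4% ≤ 45%; employment 92 ≥ 24 mo → qualifies.
Qualifying: Product A, Product B. Lowest rate is 4.72% → Product B.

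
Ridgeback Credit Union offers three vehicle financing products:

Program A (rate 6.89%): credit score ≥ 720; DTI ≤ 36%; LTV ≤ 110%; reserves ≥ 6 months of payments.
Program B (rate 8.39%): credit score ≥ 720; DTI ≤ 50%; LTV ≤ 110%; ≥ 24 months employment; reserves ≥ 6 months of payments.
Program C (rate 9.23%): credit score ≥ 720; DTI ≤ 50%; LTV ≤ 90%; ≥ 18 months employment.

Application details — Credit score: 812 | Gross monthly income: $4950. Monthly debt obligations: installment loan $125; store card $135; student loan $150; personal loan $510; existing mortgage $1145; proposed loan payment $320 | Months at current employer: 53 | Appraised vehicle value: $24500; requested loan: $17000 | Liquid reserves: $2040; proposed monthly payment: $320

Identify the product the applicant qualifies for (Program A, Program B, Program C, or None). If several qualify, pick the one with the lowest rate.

Program B

Total debts = (125 + 135 + 150 + 510 + 1,145 + 320) = 2,385; DTI = 2,385/4,950 = 48.2%.
LTV = 17,000/24,500 = 69.4%.
Reserves = 2,040/320 = 6.4 months.
Program A: score 812 ≥ 720; DTI 48.2% > 36%; LTV 69.4% ≤ 110%; reserves 6.4 ≥ 6 mo → does not qualify.
Program B: score 812 ≥ 720; DTI 48.2% ≤ 50%; LTV 69.4% ≤ 110%; employment 53 ≥ 24 mo; reserves 6.4 ≥ 6 mo → qualifies.
Program C: score 812 ≥ 720; DTI 48.2% ≤ 50%; LTV 69.4% ≤ 90%; employment 53 ≥ 18 mo → qualifies.
Qualifying: Program B, Program C. Lowest rate is 8.39% → Program B.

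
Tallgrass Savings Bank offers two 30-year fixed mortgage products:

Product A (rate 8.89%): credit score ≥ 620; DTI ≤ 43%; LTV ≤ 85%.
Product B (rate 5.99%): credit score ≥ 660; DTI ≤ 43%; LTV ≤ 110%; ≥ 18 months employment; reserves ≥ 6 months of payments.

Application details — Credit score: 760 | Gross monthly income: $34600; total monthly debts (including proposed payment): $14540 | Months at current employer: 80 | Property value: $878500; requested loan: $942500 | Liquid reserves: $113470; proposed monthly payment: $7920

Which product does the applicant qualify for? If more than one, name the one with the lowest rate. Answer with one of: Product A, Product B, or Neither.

DTI = 14,540/34,600 = 42%.
LTV = 942,500/878,500 = 107.3%.
Reserves = 113,470/7,920 = 14.3 months.
Product A: score 760 ≥ 620; DTI 42% ≤ 43%; LTV 107.3% > 85% → does not qualify.
Product B: score 760 ≥ 660; DTI 42% ≤ 43%; LTV 107.3% ≤ 110%; employment 80 ≥ 18 mo; reserves 14.3 ≥ 6 mo → qualifies.

Product B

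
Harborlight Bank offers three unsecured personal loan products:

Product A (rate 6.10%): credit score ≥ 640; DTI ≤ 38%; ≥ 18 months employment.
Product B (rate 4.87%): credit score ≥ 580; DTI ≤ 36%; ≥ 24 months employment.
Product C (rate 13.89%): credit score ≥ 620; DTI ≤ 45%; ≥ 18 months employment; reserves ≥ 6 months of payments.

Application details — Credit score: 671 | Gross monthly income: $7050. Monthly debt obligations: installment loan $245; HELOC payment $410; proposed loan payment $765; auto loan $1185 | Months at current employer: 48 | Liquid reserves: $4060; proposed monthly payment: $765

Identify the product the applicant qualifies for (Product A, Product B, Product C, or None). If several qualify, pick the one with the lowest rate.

Product A

Total debts = (245 + 410 + 765 + 1,185) = 2,605; DTI = 2,605/7,050 = 37%.
Reserves = 4,060/765 = 5.3 months.
Product A: score 671 ≥ 640; DTI 37% ≤ 38%; employment 48 ≥ 18 mo → qualifies.
Product B: score 671 ≥ 580; DTI 37% > 36%; employment 48 ≥ 24 mo → does not qualify.
Product C: score 671 ≥ 620; DTI 37% ≤ 45%; employment 48 ≥ 18 mo; reserves 5.3 < 6 mo → does not qualify.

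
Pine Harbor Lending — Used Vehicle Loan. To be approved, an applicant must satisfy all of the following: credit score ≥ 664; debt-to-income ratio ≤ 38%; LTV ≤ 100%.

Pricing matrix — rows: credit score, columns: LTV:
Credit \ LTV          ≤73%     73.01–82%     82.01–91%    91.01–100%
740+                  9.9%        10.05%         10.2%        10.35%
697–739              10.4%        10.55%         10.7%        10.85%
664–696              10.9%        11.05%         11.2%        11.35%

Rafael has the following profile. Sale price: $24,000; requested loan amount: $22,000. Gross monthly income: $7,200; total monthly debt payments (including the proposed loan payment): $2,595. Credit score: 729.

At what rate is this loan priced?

10.85%

Credit score 729 ≥ 664; DTI: 2,595 ÷ 7,200 = 36%, within the 38% cap
Loan-to-value = 22,000/24,000 = 91.7% — pass (100% max)
Score 729 is in the 697–739 band; LTV 91.7% is in the 91.01–100% band → 10.85%.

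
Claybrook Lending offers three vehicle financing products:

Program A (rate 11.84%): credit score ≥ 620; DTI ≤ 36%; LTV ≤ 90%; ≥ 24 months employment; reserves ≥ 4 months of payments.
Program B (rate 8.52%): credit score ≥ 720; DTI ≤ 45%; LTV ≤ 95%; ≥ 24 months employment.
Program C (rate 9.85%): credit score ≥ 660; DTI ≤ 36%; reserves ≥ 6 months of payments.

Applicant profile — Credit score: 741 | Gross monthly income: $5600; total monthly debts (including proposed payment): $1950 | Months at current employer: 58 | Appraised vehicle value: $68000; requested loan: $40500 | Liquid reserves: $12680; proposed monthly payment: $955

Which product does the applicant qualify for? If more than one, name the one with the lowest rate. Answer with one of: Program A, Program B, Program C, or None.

Program B

DTI = 1,950/5,600 = 34.8%.
LTV = 40,500/68,000 = 59.6%.
Reserves = 12,680/955 = 13.3 months.
Program A: score 741 ≥ 620; DTI 34.8% ≤ 36%; LTV 59.6% ≤ 90%; employment 58 ≥ 24 mo; reserves 13.3 ≥ 4 mo → qualifies.
Program B: score 741 ≥ 720; DTI 34.8% ≤ 45%; LTV 59.6% ≤ 95%; employment 58 ≥ 24 mo → qualifies.
Program C: score 741 ≥ 660; DTI 34.8% ≤ 36%; reserves 13.3 ≥ 6 mo → qualifies.
Qualifying: Program A, Program B, Program C. Lowest rate is 8.52% → Program B.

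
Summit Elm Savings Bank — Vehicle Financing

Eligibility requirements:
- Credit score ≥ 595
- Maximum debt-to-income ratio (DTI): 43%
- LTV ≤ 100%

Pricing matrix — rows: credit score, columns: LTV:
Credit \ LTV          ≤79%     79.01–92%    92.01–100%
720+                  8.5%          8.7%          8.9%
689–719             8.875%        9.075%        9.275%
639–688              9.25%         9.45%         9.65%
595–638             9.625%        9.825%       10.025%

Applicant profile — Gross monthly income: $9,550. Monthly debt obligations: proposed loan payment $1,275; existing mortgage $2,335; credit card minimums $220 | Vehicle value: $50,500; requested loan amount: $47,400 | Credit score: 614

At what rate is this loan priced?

Credit score 614 ≥ 595; Total monthly debts = (1,275 + 2,335 + 220) = 3,830. DTI: 3,830 ÷ 9,550 = 40.1%, within the 43% cap
LTV = 47,400/50,500 = 93.9% ≤ 100%
Score 614 is in the 595–638 band; LTV 93.9% is in the 92.01–100% band → 10.025%.

10.025%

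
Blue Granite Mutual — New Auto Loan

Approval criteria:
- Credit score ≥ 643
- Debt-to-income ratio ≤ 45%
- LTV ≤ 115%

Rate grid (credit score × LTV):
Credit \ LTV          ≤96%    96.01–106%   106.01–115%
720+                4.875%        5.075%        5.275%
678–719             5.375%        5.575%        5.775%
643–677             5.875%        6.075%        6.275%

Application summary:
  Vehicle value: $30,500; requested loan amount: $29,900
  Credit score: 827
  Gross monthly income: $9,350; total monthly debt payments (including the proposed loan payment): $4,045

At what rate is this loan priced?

5.075%

Credit score 827 ≥ 643; Debt-to-income = 4,045/9,350 = 43.3% — meets 45% limit
Loan-to-value = 29,900/30,500 = 98% — pass (115% max)
Row: 827 falls in 720+. Column: 98% falls in 96.01–106%. Rate = 5.075%.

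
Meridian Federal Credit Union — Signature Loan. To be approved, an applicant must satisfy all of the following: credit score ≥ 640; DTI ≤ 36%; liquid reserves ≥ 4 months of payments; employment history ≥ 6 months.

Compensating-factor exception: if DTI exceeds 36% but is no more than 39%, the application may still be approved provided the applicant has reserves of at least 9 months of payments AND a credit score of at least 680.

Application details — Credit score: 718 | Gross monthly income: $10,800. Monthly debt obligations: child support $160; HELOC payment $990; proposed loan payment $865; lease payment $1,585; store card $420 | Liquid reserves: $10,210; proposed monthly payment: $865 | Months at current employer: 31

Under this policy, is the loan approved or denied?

Approved

Credit score 718 ≥ 640 (meets base)
Total debts = (160 + 990 + 865 + 1,585 + 420) = 4,020. DTI = 4,020/10,800 = 37.2% > 36% — standard DTI limit exceeded.
Liquid reserves cover 10,210/865 = 11.8 months — ≥ 4 required
Employment 31 ≥ 6 months
37.2% falls in the override range (36%–39%), so the compensating-factor test applies.
Reserves 11.8 ≥ 9 months; credit score 718 ≥ 680.
Both compensating conditions met → exception applies.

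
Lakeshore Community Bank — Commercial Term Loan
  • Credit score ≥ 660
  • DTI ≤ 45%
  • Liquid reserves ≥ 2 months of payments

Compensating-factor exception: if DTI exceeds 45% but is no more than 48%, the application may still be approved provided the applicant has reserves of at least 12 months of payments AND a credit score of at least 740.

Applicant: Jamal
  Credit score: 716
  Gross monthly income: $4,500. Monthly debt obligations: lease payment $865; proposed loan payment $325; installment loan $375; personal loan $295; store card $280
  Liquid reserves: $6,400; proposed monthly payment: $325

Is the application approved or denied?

Credit score 716 ≥ 660 (meets base)
Total debts = (865 + 325 + 375 + 295 + 280) = 2,140. DTI = 2,140/4,500 = 47.6% > 45% — standard DTI limit exceeded.
Reserves: 6,400 ÷ 325 = 19.7 months (meets 2-month minimum)
DTI 47.6% is within the 45%–48% exception band; checking compensating factors.
Override check — reserves: 19.7 mo (ok); score: 716 (below 740).
Override conditions not both satisfied; exception does not apply.

Denied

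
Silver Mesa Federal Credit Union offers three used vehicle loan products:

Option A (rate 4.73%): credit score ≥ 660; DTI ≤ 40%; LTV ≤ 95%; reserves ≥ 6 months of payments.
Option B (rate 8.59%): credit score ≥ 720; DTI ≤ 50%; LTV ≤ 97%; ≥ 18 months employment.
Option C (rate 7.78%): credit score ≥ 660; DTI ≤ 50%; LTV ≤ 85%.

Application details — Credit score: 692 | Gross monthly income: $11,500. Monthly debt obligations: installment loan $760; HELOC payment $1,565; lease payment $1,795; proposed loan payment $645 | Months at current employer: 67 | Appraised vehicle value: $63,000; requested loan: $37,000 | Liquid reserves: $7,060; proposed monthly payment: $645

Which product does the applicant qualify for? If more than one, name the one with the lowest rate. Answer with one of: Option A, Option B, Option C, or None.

Total debts = (760 + 1,565 + 1,795 + 645) = 4,765; DTI = 4,765/11,500 = 41.4%.
LTV = 37,000/63,000 = 58.7%.
Reserves = 7,060/645 = 10.9 months.
Option A: score 692 ≥ 660; DTI 41.4% > 40%; LTV 58.7% ≤ 95%; reserves 10.9 ≥ 6 mo → does not qualify.
Option B: score 692 < 720; DTI 41.4% ≤ 50%; LTV 58.7% ≤ 97%; employment 67 ≥ 18 mo → does not qualify.
Option C: score 692 ≥ 660; DTI 41.4% ≤ 50%; LTV 58.7% ≤ 85% → qualifies.

Option C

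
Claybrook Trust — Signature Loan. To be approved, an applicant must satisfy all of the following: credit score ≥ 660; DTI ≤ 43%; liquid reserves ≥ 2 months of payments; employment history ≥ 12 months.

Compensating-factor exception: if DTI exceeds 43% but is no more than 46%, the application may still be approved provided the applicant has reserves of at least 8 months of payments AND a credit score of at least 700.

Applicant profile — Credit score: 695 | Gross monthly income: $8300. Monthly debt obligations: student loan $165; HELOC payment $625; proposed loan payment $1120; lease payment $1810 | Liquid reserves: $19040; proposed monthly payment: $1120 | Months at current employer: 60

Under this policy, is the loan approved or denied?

Credit score 695 ≥ 660 (meets base)
Total debts = (165 + 625 + 1,120 + 1,810) = 3,720. DTI: 3,720 ÷ 8,300 = 44.8%, over the 43% base limit.
Reserves = 19,040/1,120 = 17.0 months ≥ 2
Employment 60 ≥ 12 months
DTI 44.8% is within the 43%–46% exception band; checking compensating factors.
Reserves 17.0 ≥ 8 months; credit score 695 < 700.
Compensating-factor requirement not fully met.

Denied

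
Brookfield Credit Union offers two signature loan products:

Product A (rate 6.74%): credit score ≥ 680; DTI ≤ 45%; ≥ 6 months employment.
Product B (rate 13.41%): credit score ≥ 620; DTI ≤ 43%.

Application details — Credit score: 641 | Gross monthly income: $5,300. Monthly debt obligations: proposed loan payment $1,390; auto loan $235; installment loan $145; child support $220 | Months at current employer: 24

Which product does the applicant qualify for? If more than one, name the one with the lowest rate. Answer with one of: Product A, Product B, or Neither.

Product B

Total debts = (1,390 + 235 + 145 + 220) = 1,990; DTI = 1,990/5,300 = 37.5%.
Product A: score 641 < 680; DTI 37.5% ≤ 45%; employment 24 ≥ 6 mo → does not qualify.
Product B: score 641 ≥ 620; DTI 37.5% ≤ 43% → qualifies.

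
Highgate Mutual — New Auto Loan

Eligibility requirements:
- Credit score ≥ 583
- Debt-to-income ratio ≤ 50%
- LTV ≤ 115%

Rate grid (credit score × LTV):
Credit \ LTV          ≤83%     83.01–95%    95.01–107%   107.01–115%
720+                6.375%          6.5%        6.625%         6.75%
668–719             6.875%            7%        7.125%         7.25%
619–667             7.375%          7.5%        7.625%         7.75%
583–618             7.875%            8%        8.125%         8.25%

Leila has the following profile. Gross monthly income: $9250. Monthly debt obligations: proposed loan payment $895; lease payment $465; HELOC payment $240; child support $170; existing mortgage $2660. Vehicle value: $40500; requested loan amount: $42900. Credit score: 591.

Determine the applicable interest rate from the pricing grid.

8.125%

Credit score 591 ≥ 583; Total monthly debts = (895 + 465 + 240 + 170 + 2,660) = 4,430. DTI = 4,430/9,250 = 47.9% ≤ 50%
LTV: 42,900 ÷ 40,500 = 105.9%, within 115% cap
Row: 591 falls in 583–618. Column: 105.9% falls in 95.01–107%. Rate = 8.125%.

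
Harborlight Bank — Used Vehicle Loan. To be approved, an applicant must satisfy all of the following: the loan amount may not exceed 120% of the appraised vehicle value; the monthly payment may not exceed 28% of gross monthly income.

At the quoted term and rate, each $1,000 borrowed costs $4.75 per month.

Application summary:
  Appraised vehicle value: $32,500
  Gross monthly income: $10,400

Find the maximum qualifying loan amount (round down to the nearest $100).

$39,000

Payment cap: 28% × $10,400 = $2,912/month.
At $4.75 per $1,000, that supports 2,912/4.75 × 1,000 ≈ $613,052 → $613,000.
LTV cap: 120% × $32,500 = $39,000 → $39,000.
Binding constraint: loan-to-value.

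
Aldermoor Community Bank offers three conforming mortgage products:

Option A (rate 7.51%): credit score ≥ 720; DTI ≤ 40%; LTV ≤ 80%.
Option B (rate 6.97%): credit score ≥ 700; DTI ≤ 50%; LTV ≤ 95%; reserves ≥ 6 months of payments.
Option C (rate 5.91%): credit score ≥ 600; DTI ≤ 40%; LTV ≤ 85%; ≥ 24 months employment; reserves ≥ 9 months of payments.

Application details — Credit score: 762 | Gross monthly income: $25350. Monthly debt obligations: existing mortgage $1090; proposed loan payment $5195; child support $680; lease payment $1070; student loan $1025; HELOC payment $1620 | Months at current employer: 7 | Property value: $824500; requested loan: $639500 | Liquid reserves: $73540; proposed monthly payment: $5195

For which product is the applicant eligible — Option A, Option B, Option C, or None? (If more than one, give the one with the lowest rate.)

Option B

Total debts = (1,090 + 5,195 + 680 + 1,070 + 1,025 + 1,620) = 10,680; DTI = 10,680/25,350 = 42.1%.
LTV = 639,500/824,500 = 77.6%.
Reserves = 73,540/5,195 = 14.2 months.
Option A: score 762 ≥ 720; DTI 42.1% > 40%; LTV 77.6% ≤ 80% → does not qualify.
Option B: score 762 ≥ 700; DTI 42.1% ≤ 50%; LTV 77.6% ≤ 95%; reserves 14.2 ≥ 6 mo → qualifies.
Option C: score 762 ≥ 600; DTI 42.1% > 40%; LTV 77.6% ≤ 85%; employment 7 < 24 mo; reserves 14.2 ≥ 9 mo → does not qualify.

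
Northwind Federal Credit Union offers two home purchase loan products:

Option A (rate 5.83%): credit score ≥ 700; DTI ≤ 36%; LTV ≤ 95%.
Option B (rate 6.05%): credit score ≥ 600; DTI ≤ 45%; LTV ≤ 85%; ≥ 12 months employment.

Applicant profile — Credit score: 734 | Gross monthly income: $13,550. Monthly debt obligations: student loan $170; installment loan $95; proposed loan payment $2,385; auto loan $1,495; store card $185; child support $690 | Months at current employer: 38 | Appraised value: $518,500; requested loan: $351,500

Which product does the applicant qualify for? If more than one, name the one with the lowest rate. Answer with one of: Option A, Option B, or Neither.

Option B

Total debts = (170 + 95 + 2,385 + 1,495 + 185 + 690) = 5,020; DTI = 5,020/13,550 = 37%.
LTV = 351,500/518,500 = 67.8%.
Option A: score 734 ≥ 700; DTI 37% > 36%; LTV 67.8% ≤ 95% → does not qualify.
Option B: score 734 ≥ 600; DTI 37% ≤ 45%; LTV 67.8% ≤ 85%; employment 38 ≥ 12 mo → qualifies.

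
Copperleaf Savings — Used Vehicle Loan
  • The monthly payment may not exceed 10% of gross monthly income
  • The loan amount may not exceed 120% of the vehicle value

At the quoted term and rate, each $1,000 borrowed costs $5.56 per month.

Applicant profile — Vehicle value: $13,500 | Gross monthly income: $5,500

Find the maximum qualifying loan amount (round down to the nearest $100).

$16,200

Payment cap: 10% × $5,500 = $550/month.
At $5.56 per $1,000, that supports 550/5.56 × 1,000 ≈ $98,920 → $98,900.
LTV cap: 120% × $13,500 = $16,200 → $16,200.
Binding constraint: loan-to-value.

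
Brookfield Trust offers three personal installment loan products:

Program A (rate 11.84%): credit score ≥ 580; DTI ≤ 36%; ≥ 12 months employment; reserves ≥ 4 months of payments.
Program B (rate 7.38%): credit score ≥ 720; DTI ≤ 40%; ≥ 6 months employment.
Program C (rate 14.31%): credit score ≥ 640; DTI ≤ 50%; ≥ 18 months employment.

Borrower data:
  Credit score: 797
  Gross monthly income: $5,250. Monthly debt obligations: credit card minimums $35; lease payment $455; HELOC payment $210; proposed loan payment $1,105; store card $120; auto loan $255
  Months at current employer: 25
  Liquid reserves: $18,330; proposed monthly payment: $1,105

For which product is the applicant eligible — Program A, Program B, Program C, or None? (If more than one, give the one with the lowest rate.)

Total debts = (35 + 455 + 210 + 1,105 + 120 + 255) = 2,180; DTI = 2,180/5,250 = 41.5%.
Reserves = 18,330/1,105 = 16.6 months.
Program A: score 797 ≥ 580; DTI 41.5% > 36%; employment 25 ≥ 12 mo; reserves 16.6 ≥ 4 mo → does not qualify.
Program B: score 797 ≥ 720; DTI 41.5% > 40%; employment 25 ≥ 6 mo → does not qualify.
Program C: score 797 ≥ 640; DTI 41.5% ≤ 50%; employment 25 ≥ 18 mo → qualifies.

Program C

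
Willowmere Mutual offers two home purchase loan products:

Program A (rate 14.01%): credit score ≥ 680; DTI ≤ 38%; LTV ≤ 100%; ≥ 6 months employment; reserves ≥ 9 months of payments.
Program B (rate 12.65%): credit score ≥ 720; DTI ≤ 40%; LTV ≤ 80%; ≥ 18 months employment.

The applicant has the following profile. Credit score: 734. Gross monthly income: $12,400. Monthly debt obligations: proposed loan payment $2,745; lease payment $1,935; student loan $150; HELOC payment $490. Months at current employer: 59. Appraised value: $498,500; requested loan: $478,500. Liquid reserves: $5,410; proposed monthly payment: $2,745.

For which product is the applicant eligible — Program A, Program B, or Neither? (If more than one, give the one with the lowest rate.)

Total debts = (2,745 + 1,935 + 150 + 490) = 5,320; DTI = 5,320/12,400 = 42.9%.
LTV = 478,500/498,500 = 96%.
Reserves = 5,410/2,745 = 2.0 months.
Program A: score 734 ≥ 680; DTI 42.9% > 38%; LTV 96% ≤ 100%; employment 59 ≥ 6 mo; reserves 2.0 < 9 mo → does not qualify.
Program B: score 734 ≥ 720; DTI 42.9% > 40%; LTV 96% > 80%; employment 59 ≥ 18 mo → does not qualify.

Neither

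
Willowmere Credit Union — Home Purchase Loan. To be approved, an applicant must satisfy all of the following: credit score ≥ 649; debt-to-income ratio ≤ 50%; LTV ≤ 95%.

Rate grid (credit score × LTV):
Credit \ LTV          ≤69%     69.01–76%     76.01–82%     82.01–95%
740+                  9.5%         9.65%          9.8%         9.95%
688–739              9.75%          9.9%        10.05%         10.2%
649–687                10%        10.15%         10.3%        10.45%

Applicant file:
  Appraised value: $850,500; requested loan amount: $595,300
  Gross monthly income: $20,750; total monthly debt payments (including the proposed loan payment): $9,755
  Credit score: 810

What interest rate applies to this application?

Credit score 810 ≥ 649; DTI = 9,755/20,750 = 47% ≤ 50%
LTV = 595,300/850,500 = 70% ≤ 95%
Row: 810 falls in 740+. Column: 70% falls in 69.01–76%. Rate = 9.65%.

9.65%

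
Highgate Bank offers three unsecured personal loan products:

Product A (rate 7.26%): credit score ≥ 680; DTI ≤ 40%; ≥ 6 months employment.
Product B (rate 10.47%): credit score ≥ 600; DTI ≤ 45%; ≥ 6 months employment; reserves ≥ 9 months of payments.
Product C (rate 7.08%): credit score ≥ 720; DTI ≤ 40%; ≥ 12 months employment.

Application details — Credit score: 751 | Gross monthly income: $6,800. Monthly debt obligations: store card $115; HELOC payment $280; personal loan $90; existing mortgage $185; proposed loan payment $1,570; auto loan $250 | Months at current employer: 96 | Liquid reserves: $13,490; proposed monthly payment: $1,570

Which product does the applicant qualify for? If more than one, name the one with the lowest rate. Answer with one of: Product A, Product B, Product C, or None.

Product C

Total debts = (115 + 280 + 90 + 185 + 1,570 + 250) = 2,490; DTI = 2,490/6,800 = 36.6%.
Reserves = 13,490/1,570 = 8.6 months.
Product A: score 751 ≥ 680; DTI 36.6% ≤ 40%; employment 96 ≥ 6 mo → qualifies.
Product B: score 751 ≥ 600; DTI 36.6% ≤ 45%; employment 96 ≥ 6 mo; reserves 8.6 < 9 mo → does not qualify.
Product C: score 751 ≥ 720; DTI 36.6% ≤ 40%; employment 96 ≥ 12 mo → qualifies.
Qualifying: Product A, Product C. Lowest rate is 7.08% → Product C.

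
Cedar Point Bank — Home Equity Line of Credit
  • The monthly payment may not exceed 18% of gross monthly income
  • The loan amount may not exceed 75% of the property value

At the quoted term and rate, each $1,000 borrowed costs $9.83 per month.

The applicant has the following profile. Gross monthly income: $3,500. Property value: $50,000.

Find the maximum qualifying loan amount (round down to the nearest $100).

$37,500

Payment cap: 18% × $3,500 = $630/month.
At $9.83 per $1,000, that supports 630/9.83 × 1,000 ≈ $64,089 → $64,000.
LTV cap: 75% × $50,000 = $37,500 → $37,500.
Binding constraint: loan-to-value.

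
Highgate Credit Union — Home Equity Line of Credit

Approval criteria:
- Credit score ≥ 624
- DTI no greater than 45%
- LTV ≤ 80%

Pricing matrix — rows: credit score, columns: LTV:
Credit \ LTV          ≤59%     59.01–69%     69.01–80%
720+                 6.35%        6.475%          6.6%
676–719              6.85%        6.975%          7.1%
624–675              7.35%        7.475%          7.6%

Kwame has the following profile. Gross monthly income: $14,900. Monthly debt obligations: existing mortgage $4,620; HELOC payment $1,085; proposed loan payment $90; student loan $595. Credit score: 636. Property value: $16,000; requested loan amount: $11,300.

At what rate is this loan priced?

7.6%

Credit score 636 ≥ 624; Total monthly debts = (4,620 + 1,085 + 90 + 595) = 6,390. Debt-to-income = 6,390/14,900 = 42.9% — meets 45% limit
Loan-to-value = 11,300/16,000 = 70.6% — pass (80% max)
Row: 636 falls in 624–675. Column: 70.6% falls in 69.01–80%. Rate = 7.6%.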